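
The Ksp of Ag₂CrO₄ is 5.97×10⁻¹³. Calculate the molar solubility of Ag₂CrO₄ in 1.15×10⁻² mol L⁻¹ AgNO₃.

4.51×10⁻⁹ M

Ag₂CrO₄(s) ⇌ 2 Ag⁺(aq) + CrO₄²⁻(aq)
Ag⁺ is already present at 1.15×10⁻² mol L⁻¹. If s mol/L of Ag₂CrO₄ dissolves, [CrO₄²⁻] = s while [Ag⁺] ≈ 1.15×10⁻² mol L⁻¹.
Ksp = [Ag⁺]^2[CrO₄²⁻] = (1.15×10⁻²)^2s
s = 5.97×10⁻¹³ / (1.15×10⁻²)^2 = 4.51×10⁻⁹
s = 4.51×10⁻⁹ mol L⁻¹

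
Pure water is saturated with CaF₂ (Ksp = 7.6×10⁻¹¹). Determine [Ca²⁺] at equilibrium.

2.7×10⁻⁴ M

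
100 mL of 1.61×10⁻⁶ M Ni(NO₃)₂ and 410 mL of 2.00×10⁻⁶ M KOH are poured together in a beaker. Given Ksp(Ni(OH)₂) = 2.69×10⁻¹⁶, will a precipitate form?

No

The combined volume is 510 mL.
[Ni²⁺] = (1.61×10⁻⁶)(100)/510 = 3.16×10⁻⁷ M
[OH⁻] = (2.00×10⁻⁶)(410)/510 = 1.61×10⁻⁶ M
Q = [Ni²⁺][OH⁻]^2 = 8.16×10⁻¹⁹
Since Q (8.16×10⁻¹⁹) is less than Ksp (2.69×10⁻¹⁶), no Ni(OH)₂ precipitates.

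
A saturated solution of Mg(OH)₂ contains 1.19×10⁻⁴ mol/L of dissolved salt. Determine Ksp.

Mg(OH)₂(s) ⇌ Mg²⁺(aq) + 2 OH⁻(aq)
With molar solubility s: [Mg²⁺] = s, [OH⁻] = 2s.
Ksp = [Mg²⁺][OH⁻]^2 = s · (2s)^2 = 4s^3
Ksp = 4 × (1.19×10⁻⁴)^3 = 6.74×10⁻¹²

Ksp = 6.74×10⁻¹²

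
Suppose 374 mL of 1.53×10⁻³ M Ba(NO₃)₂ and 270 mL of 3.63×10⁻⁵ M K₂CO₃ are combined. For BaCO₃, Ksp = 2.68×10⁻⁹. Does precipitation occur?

Total volume after mixing = 374 + 270 = 644 mL.
[Ba²⁺] = (1.53×10⁻³)(374)/644 = 8.89×10⁻⁴ M
[CO₃²⁻] = (3.63×10⁻⁵)(270)/644 = 1.52×10⁻⁵ M
Q = [Ba²⁺][CO₃²⁻] = 1.35×10⁻⁸
Since Q (1.35×10⁻⁸) exceeds Ksp (2.68×10⁻⁹), BaCO₃ will precipitate.

Yes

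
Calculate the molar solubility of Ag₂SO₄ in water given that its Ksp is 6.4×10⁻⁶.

1.2×10⁻² M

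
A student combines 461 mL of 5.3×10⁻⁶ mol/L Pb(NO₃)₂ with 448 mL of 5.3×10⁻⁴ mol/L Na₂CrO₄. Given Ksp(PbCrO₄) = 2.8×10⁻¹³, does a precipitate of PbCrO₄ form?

Yes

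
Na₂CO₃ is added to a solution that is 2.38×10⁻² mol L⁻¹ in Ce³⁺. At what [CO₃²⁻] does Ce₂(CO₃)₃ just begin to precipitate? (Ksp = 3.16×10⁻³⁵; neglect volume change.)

3.82×10⁻¹¹ M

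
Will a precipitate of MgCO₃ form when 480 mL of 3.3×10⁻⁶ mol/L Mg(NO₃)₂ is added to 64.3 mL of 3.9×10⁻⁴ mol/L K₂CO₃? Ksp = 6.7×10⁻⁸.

After mixing, V = 480 mL + 64.3 mL = 544.3 mL.
[Mg²⁺] = (3.3×10⁻⁶)(480)/544.3 = 2.9×10⁻⁶ mol/L
[CO₃²⁻] = (3.9×10⁻⁴)(64.3)/544.3 = 4.6×10⁻⁵ mol/L
Q = [Mg²⁺][CO₃²⁻] = 1.3×10⁻¹⁰
Q = 1.3×10⁻¹⁰ < Ksp = 6.7×10⁻⁸, so the solution is unsaturated and no precipitate forms.

No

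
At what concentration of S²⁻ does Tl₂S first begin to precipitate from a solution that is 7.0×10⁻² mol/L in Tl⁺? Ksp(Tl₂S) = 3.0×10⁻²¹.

6.1×10⁻¹⁹ M

Precipitation of each salt begins when its ion product equals Ksp.
Tl₂S(s) ⇌ 2 Tl⁺(aq) + S²⁻(aq)
Ksp = [Tl⁺]^2[S²⁻] = [S²⁻](7.0×10⁻²)^2
[S²⁻] = 3.0×10⁻²¹ / (7.0×10⁻²)^2 = 6.1×10⁻¹⁹
[S²⁻] = 6.1×10⁻¹⁹ mol/L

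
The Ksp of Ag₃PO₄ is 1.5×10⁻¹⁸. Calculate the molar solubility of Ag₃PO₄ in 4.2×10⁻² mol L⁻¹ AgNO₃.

2.0×10⁻¹⁴ M

Ag₃PO₄(s) ⇌ 3 Ag⁺(aq) + PO₄³⁻(aq)
Ag⁺ is already present at 4.2×10⁻² mol L⁻¹. If s mol/L of Ag₃PO₄ dissolves, [PO₄³⁻] = s while [Ag⁺] ≈ 4.2×10⁻² mol L⁻¹.
Ksp = [Ag⁺]^3[PO₄³⁻] = (4.2×10⁻²)^3s
s = 1.5×10⁻¹⁸ / (4.2×10⁻²)^3 = 2.0×10⁻¹⁴
s = 2.0×10⁻¹⁴ mol L⁻¹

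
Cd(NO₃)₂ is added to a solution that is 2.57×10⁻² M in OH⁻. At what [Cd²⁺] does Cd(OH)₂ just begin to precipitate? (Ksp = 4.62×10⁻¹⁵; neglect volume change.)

6.99×10⁻¹² M

A salt starts to precipitate once the ion product Q reaches its Ksp.
Cd(OH)₂(s) ⇌ Cd²⁺(aq) + 2 OH⁻(aq)
Ksp = [Cd²⁺][OH⁻]^2 = [Cd²⁺](2.57×10⁻²)^2
[Cd²⁺] = 4.62×10⁻¹⁵ / (2.57×10⁻²)^2 = 6.99×10⁻¹²
[Cd²⁺] = 6.99×10⁻¹² M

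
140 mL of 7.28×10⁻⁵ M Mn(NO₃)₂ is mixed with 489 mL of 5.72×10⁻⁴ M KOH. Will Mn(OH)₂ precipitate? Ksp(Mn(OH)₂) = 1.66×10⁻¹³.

Yes

Total volume after mixing = 140 + 489 = 629 mL.
[Mn²⁺] = (7.28×10⁻⁵)(140)/629 = 1.62×10⁻⁵ M
[OH⁻] = (5.72×10⁻⁴)(489)/629 = 4.45×10⁻⁴ M
Q = [Mn²⁺][OH⁻]^2 = 3.20×10⁻¹²
Because Q > Ksp (3.20×10⁻¹² vs 1.66×10⁻¹³), a precipitate of Mn(OH)₂ forms.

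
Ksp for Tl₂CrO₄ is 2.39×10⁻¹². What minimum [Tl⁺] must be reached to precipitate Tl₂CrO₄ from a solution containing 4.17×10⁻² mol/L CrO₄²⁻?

7.57×10⁻⁶ M

The threshold for precipitation is Q = Ksp.
Tl₂CrO₄(s) ⇌ 2 Tl⁺(aq) + CrO₄²⁻(aq)
Ksp = [Tl⁺]^2[CrO₄²⁻] = [Tl⁺]^2(4.17×10⁻²)
[Tl⁺]^2 = 2.39×10⁻¹² / (4.17×10⁻²) = 5.73×10⁻¹¹
[Tl⁺] = 7.57×10⁻⁶ mol/L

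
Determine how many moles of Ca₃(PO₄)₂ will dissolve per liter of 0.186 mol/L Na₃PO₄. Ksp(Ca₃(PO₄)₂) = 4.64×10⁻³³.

1.71×10⁻¹¹ M

Ca₃(PO₄)₂(s) ⇌ 3 Ca²⁺(aq) + 2 PO₄³⁻(aq)
Let s be the solubility of Ca₃(PO₄)₂ here. The common ion gives [PO₄³⁻] ≈ 0.186 mol/L, and [Ca²⁺] = 3s.
Ksp = [Ca²⁺]^3[PO₄³⁻]^2 = (3s)^3(0.186)^2
(3s)^3 = 4.64×10⁻³³ / (0.186)^2 = 1.34×10⁻³¹
s = 1.71×10⁻¹¹ mol/L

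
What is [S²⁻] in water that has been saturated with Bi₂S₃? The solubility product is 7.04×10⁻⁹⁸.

4.36×10⁻²⁰ M

Bi₂S₃(s) ⇌ 2 Bi³⁺(aq) + 3 S²⁻(aq)
With molar solubility s: [Bi³⁺] = 2s, [S²⁻] = 3s.
Ksp = [Bi³⁺]^2[S²⁻]^3 = (2s)^2 · (3s)^3 = 108s^5 = 7.04×10⁻⁹⁸
s = 1.45×10⁻²⁰ mol/L
[S²⁻] = 3s = 4.36×10⁻²⁰ mol/L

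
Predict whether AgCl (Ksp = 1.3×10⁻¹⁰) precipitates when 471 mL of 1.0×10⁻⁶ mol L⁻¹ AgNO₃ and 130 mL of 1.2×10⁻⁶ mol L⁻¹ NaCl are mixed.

The combined volume is 601 mL.
[Ag⁺] = (1.0×10⁻⁶)(471)/601 = 7.8×10⁻⁷ mol L⁻¹
[Cl⁻] = (1.2×10⁻⁶)(130)/601 = 2.6×10⁻⁷ mol L⁻¹
Q = [Ag⁺][Cl⁻] = 2.0×10⁻¹³
Q = 2.0×10⁻¹³ < Ksp = 1.3×10⁻¹⁰, so the solution is unsaturated and no precipitate forms.

No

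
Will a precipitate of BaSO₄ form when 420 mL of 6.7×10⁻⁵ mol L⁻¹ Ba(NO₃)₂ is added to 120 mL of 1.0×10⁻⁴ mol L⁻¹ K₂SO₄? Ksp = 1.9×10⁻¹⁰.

Total volume after mixing = 420 + 120 = 540 mL.
[Ba²⁺] = (6.7×10⁻⁵)(420)/540 = 5.2×10⁻⁵ mol L⁻¹
[SO₄²⁻] = (1.0×10⁻⁴)(120)/540 = 2.2×10⁻⁵ mol L⁻¹
Q = [Ba²⁺][SO₄²⁻] = 1.2×10⁻⁹
Q = 1.2×10⁻⁹ > Ksp = 1.9×10⁻¹⁰, so the solution is supersaturated and BaSO₄ precipitates.

Yes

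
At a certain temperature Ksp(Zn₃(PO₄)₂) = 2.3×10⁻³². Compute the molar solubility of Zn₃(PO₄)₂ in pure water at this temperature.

Zn₃(PO₄)₂(s) ⇌ 3 Zn²⁺(aq) + 2 PO₄³⁻(aq)
For each mole of Zn₃(PO₄)₂ that dissolves per liter, [Zn²⁺] = 3s and [PO₄³⁻] = 2s; let s denote this solubility.
Ksp = [Zn²⁺]^3[PO₄³⁻]^2 = (3s)^3 · (2s)^2 = 108s^5
108s^5 = 2.3×10⁻³²  ⇒  s^5 = 2.1×10⁻³⁴
s = (2.1×10⁻³⁴)^(1/5) = 1.8×10⁻⁷ M

1.8×10⁻⁷ M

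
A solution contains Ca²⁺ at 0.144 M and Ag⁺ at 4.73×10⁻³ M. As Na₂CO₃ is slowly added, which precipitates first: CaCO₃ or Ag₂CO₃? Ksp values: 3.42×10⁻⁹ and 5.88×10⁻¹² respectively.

CaCO₃

Precipitation of each salt begins when its ion product equals Ksp.
For CaCO₃: [CO₃²⁻] = (Ksp/[Ca²⁺]) = 2.38×10⁻⁸ M
For Ag₂CO₃: [CO₃²⁻] = (Ksp/[Ag⁺]^2) = 2.63×10⁻⁷ M
The smaller threshold [CO₃²⁻] is reached first, so CaCO₃ precipitates first.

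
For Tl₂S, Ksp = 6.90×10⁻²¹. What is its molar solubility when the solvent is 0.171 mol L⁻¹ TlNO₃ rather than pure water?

2.36×10⁻¹⁹ M

Tl₂S(s) ⇌ 2 Tl⁺(aq) + S²⁻(aq)
Tl⁺ is already present at 0.171 mol L⁻¹. If s mol/L of Tl₂S dissolves, [S²⁻] = s while [Tl⁺] ≈ 0.171 mol L⁻¹.
Ksp = [Tl⁺]^2[S²⁻] = (0.171)^2s
s = 6.90×10⁻²¹ / (0.171)^2 = 2.36×10⁻¹⁹
s = 2.36×10⁻¹⁹ mol L⁻¹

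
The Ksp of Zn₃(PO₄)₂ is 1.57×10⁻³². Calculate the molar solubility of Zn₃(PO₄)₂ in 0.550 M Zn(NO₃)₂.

Zn₃(PO₄)₂(s) ⇌ 3 Zn²⁺(aq) + 2 PO₄³⁻(aq)
The solution already contains Zn²⁺ at 0.550 M. Let s be the molar solubility of Zn₃(PO₄)₂.
[Zn²⁺] ≈ 0.550 M (common ion dominates); [PO₄³⁻] = 2s.
Ksp = [Zn²⁺]^3[PO₄³⁻]^2 = (0.550)^3(2s)^2
(2s)^2 = 1.57×10⁻³² / (0.550)^3 = 9.44×10⁻³²
s = 1.54×10⁻¹⁶ M

1.54×10⁻¹⁶ M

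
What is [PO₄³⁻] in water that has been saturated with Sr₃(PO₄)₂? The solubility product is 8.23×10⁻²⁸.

3.00×10⁻⁶ M

Sr₃(PO₄)₂(s) ⇌ 3 Sr²⁺(aq) + 2 PO₄³⁻(aq)
With molar solubility s: [Sr²⁺] = 3s, [PO₄³⁻] = 2s.
Ksp = [Sr²⁺]^3[PO₄³⁻]^2 = (3s)^3 · (2s)^2 = 108s^5 = 8.23×10⁻²⁸
s = 1.50×10⁻⁶ mol L⁻¹
[PO₄³⁻] = 2s = 3.00×10⁻⁶ mol L⁻¹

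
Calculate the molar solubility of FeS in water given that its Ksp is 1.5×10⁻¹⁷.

3.9×10⁻⁹ M

FeS(s) ⇌ Fe²⁺(aq) + S²⁻(aq)
With molar solubility s: [Fe²⁺] = s, [S²⁻] = s.
Ksp = [Fe²⁺][S²⁻] = s · s = s^2
s^2 = 1.5×10⁻¹⁷
Taking the 2nd root, s = 3.9×10⁻⁹ mol L⁻¹.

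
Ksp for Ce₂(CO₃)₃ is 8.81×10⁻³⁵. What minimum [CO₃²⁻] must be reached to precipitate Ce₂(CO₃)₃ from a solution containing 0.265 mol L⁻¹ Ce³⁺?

1.08×10⁻¹¹ M

Precipitation of each salt begins when its ion product equals Ksp.
Ce₂(CO₃)₃(s) ⇌ 2 Ce³⁺(aq) + 3 CO₃²⁻(aq)
Ksp = [Ce³⁺]^2[CO₃²⁻]^3 = [CO₃²⁻]^3(0.265)^2
[CO₃²⁻]^3 = 8.81×10⁻³⁵ / (0.265)^2 = 1.25×10⁻³³
[CO₃²⁻] = 1.08×10⁻¹¹ mol L⁻¹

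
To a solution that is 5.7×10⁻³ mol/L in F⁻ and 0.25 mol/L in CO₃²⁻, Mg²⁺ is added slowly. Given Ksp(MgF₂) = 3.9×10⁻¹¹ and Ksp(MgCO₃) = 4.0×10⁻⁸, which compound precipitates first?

MgCO₃

Precipitation of each salt begins when its ion product equals Ksp.
For MgF₂: [Mg²⁺] = (Ksp/[F⁻]^2) = 1.2×10⁻⁶ mol/L
For MgCO₃: [Mg²⁺] = (Ksp/[CO₃²⁻]) = 1.6×10⁻⁷ mol/L
MgCO₃ requires the lower [Mg²⁺], so it precipitates first.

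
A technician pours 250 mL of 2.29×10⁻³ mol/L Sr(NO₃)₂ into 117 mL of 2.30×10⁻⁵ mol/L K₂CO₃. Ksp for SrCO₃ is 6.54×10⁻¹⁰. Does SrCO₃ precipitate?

Yes

Total volume after mixing = 250 + 117 = 367 mL.
[Sr²⁺] = (2.29×10⁻³)(250)/367 = 1.56×10⁻³ mol/L
[CO₃²⁻] = (2.30×10⁻⁵)(117)/367 = 7.33×10⁻⁶ mol/L
Q = [Sr²⁺][CO₃²⁻] = 1.14×10⁻⁸
Since Q (1.14×10⁻⁸) exceeds Ksp (6.54×10⁻¹⁰), SrCO₃ will precipitate.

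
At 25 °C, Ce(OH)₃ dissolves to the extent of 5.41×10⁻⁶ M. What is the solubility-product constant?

Ce(OH)₃(s) ⇌ Ce³⁺(aq) + 3 OH⁻(aq)
Call the molar solubility s, so that [Ce³⁺] = s and [OH⁻] = 3s.
Ksp = [Ce³⁺][OH⁻]^3 = s · (3s)^3 = 27s^4
Ksp = 27 × (5.41×10⁻⁶)^4 = 2.31×10⁻²⁰

Ksp = 2.31×10⁻²⁰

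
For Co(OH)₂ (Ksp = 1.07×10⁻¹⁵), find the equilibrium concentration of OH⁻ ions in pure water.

1.29×10⁻⁵ M

Co(OH)₂(s) ⇌ Co²⁺(aq) + 2 OH⁻(aq)
With molar solubility s: [Co²⁺] = s, [OH⁻] = 2s.
Ksp = [Co²⁺][OH⁻]^2 = s · (2s)^2 = 4s^3 = 1.07×10⁻¹⁵
s = 6.44×10⁻⁶ M
[OH⁻] = 2s = 1.29×10⁻⁵ M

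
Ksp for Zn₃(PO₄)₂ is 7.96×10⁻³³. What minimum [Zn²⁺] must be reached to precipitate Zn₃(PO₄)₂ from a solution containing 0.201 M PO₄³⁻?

Precipitation begins when Q = Ksp.
Zn₃(PO₄)₂(s) ⇌ 3 Zn²⁺(aq) + 2 PO₄³⁻(aq)
Ksp = [Zn²⁺]^3[PO₄³⁻]^2 = [Zn²⁺]^3(0.201)^2
[Zn²⁺]^3 = 7.96×10⁻³³ / (0.201)^2 = 1.97×10⁻³¹
[Zn²⁺] = 5.82×10⁻¹¹ M

5.82×10⁻¹¹ M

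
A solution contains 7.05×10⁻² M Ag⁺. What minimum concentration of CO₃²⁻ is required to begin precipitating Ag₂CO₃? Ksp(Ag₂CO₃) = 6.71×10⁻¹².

1.35×10⁻⁹ M

Each salt precipitates once Q = Ksp for that salt.
Ag₂CO₃(s) ⇌ 2 Ag⁺(aq) + CO₃²⁻(aq)
Ksp = [Ag⁺]^2[CO₃²⁻] = [CO₃²⁻](7.05×10⁻²)^2
[CO₃²⁻] = 6.71×10⁻¹² / (7.05×10⁻²)^2 = 1.35×10⁻⁹
[CO₃²⁻] = 1.35×10⁻⁹ M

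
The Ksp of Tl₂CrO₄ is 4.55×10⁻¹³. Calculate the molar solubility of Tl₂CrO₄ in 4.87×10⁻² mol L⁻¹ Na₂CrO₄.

Tl₂CrO₄(s) ⇌ 2 Tl⁺(aq) + CrO₄²⁻(aq)
The solution already contains CrO₄²⁻ at 4.87×10⁻² mol L⁻¹. Let s be the molar solubility of Tl₂CrO₄.
[CrO₄²⁻] ≈ 4.87×10⁻² mol L⁻¹ (common ion dominates); [Tl⁺] = 2s.
Ksp = [Tl⁺]^2[CrO₄²⁻] = (2s)^2(4.87×10⁻²)
(2s)^2 = 4.55×10⁻¹³ / (4.87×10⁻²) = 9.34×10⁻¹²
s = 1.53×10⁻⁶ mol L⁻¹

1.53×10⁻⁶ M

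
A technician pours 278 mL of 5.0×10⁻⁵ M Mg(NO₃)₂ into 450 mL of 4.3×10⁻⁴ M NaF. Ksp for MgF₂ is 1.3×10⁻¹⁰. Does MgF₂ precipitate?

The combined volume is 728 mL.
[Mg²⁺] = (5.0×10⁻⁵)(278)/728 = 1.9×10⁻⁵ M
[F⁻] = (4.3×10⁻⁴)(450)/728 = 2.7×10⁻⁴ M
Q = [Mg²⁺][F⁻]^2 = 1.3×10⁻¹²
Q < Ksp (1.3×10⁻¹² vs 1.3×10⁻¹⁰); the solution remains unsaturated and no precipitate forms.

No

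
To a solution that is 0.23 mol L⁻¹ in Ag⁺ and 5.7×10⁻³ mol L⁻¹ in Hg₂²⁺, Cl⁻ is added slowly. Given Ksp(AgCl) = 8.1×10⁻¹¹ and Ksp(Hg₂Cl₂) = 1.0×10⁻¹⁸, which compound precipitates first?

AgCl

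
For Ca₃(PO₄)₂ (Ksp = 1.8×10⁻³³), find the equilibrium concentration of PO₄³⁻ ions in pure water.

Ca₃(PO₄)₂(s) ⇌ 3 Ca²⁺(aq) + 2 PO₄³⁻(aq)
Let s be the molar solubility. Then [Ca²⁺] = 3s and [PO₄³⁻] = 2s.
Ksp = [Ca²⁺]^3[PO₄³⁻]^2 = (3s)^3 · (2s)^2 = 108s^5 = 1.8×10⁻³³
s = 1.1×10⁻⁷ M
[PO₄³⁻] = 2s = 2.2×10⁻⁷ M

2.2×10⁻⁷ M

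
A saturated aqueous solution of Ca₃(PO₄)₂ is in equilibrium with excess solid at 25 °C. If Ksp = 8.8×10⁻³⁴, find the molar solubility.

9.6×10⁻⁸ M

Ca₃(PO₄)₂(s) ⇌ 3 Ca²⁺(aq) + 2 PO₄³⁻(aq)
For each mole of Ca₃(PO₄)₂ that dissolves per liter, [Ca²⁺] = 3s and [PO₄³⁻] = 2s; let s denote this solubility.
Ksp = [Ca²⁺]^3[PO₄³⁻]^2 = (3s)^3 · (2s)^2 = 108s^5
108s^5 = 8.8×10⁻³⁴  ⇒  s^5 = 8.1×10⁻³⁶
Taking the 5th root, s = 9.6×10⁻⁸ M.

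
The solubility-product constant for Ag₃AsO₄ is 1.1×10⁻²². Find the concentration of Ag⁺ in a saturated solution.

4.3×10⁻⁶ M

Ag₃AsO₄(s) ⇌ 3 Ag⁺(aq) + AsO₄³⁻(aq)
With molar solubility s: [Ag⁺] = 3s, [AsO₄³⁻] = s.
Ksp = [Ag⁺]^3[AsO₄³⁻] = (3s)^3 · s = 27s^4 = 1.1×10⁻²²
s = 1.4×10⁻⁶ mol L⁻¹
[Ag⁺] = 3s = 4.3×10⁻⁶ mol L⁻¹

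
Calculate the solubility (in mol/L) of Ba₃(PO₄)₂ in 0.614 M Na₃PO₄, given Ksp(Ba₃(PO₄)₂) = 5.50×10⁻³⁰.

8.14×10⁻¹¹ M

Ba₃(PO₄)₂(s) ⇌ 3 Ba²⁺(aq) + 2 PO₄³⁻(aq)
PO₄³⁻ is already present at 0.614 M. If s mol/L of Ba₃(PO₄)₂ dissolves, [Ba²⁺] = 3s while [PO₄³⁻] ≈ 0.614 M.
Ksp = [Ba²⁺]^3[PO₄³⁻]^2 = (3s)^3(0.614)^2
(3s)^3 = 5.50×10⁻³⁰ / (0.614)^2 = 1.46×10⁻²⁹
s = 8.14×10⁻¹¹ M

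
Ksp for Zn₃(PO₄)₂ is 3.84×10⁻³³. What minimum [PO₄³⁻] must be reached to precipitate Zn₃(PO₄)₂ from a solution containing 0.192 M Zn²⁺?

7.37×10⁻¹⁶ M

The threshold for precipitation is Q = Ksp.
Zn₃(PO₄)₂(s) ⇌ 3 Zn²⁺(aq) + 2 PO₄³⁻(aq)
Ksp = [Zn²⁺]^3[PO₄³⁻]^2 = [PO₄³⁻]^2(0.192)^3
[PO₄³⁻]^2 = 3.84×10⁻³³ / (0.192)^3 = 5.43×10⁻³¹
[PO₄³⁻] = 7.37×10⁻¹⁶ M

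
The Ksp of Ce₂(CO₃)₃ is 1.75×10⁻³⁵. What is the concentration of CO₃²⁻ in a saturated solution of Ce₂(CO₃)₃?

Ce₂(CO₃)₃(s) ⇌ 2 Ce³⁺(aq) + 3 CO₃²⁻(aq)
Call the molar solubility s, so that [Ce³⁺] = 2s and [CO₃²⁻] = 3s.
Ksp = [Ce³⁺]^2[CO₃²⁻]^3 = (2s)^2 · (3s)^3 = 108s^5 = 1.75×10⁻³⁵
s = 4.38×10⁻⁸ mol L⁻¹
[CO₃²⁻] = 3s = 1.32×10⁻⁷ mol L⁻¹

1.32×10⁻⁷ M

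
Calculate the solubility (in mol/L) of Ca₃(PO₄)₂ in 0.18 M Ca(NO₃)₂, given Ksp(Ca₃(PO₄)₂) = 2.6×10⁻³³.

3.3×10⁻¹⁶ M

Ca₃(PO₄)₂(s) ⇌ 3 Ca²⁺(aq) + 2 PO₄³⁻(aq)
With Ca²⁺ already at 0.18 M and s small, take [Ca²⁺] ≈ 0.18 M and [PO₄³⁻] = 2s.
Ksp = [Ca²⁺]^3[PO₄³⁻]^2 = (0.18)^3(2s)^2
(2s)^2 = 2.6×10⁻³³ / (0.18)^3 = 4.5×10⁻³¹
s = 3.3×10⁻¹⁶ M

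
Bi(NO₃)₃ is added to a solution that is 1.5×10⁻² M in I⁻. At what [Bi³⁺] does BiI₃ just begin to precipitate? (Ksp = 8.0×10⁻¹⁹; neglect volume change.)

2.4×10⁻¹³ M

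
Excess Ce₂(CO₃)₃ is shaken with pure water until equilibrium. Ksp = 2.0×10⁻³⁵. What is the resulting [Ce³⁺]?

Ce₂(CO₃)₃(s) ⇌ 2 Ce³⁺(aq) + 3 CO₃²⁻(aq)
With molar solubility s: [Ce³⁺] = 2s, [CO₃²⁻] = 3s.
Ksp = [Ce³⁺]^2[CO₃²⁻]^3 = (2s)^2 · (3s)^3 = 108s^5 = 2.0×10⁻³⁵
s = 4.5×10⁻⁸ mol/L
[Ce³⁺] = 2s = 9.0×10⁻⁸ mol/L

9.0×10⁻⁸ M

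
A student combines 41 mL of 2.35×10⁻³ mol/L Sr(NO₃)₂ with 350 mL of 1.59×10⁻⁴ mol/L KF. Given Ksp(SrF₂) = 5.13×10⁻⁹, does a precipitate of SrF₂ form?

No

Total volume after mixing = 41 + 350 = 391 mL.
[Sr²⁺] = (2.35×10⁻³)(41)/391 = 2.46×10⁻⁴ mol/L
[F⁻] = (1.59×10⁻⁴)(350)/391 = 1.42×10⁻⁴ mol/L
Q = [Sr²⁺][F⁻]^2 = 4.99×10⁻¹²
Since Q (4.99×10⁻¹²) is less than Ksp (5.13×10⁻⁹), no SrF₂ precipitates.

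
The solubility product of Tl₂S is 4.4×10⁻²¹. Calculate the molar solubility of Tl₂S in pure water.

Tl₂S(s) ⇌ 2 Tl⁺(aq) + S²⁻(aq)
With molar solubility s: [Tl⁺] = 2s, [S²⁻] = s.
Ksp = [Tl⁺]^2[S²⁻] = (2s)^2 · s = 4s^3
4s^3 = 4.4×10⁻²¹  ⇒  s^3 = 1.1×10⁻²¹
Taking the 3rd root, s = 1.0×10⁻⁷ mol L⁻¹.

1.0×10⁻⁷ M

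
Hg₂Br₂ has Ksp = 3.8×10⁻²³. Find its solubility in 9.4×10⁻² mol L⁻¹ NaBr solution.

4.3×10⁻²¹ M

Hg₂Br₂(s) ⇌ Hg₂²⁺(aq) + 2 Br⁻(aq)
With Br⁻ already at 9.4×10⁻² mol L⁻¹ and s small, take [Br⁻] ≈ 9.4×10⁻² mol L⁻¹ and [Hg₂²⁺] = s.
Ksp = [Hg₂²⁺][Br⁻]^2 = s(9.4×10⁻²)^2
s = 3.8×10⁻²³ / (9.4×10⁻²)^2 = 4.3×10⁻²¹
s = 4.3×10⁻²¹ mol L⁻¹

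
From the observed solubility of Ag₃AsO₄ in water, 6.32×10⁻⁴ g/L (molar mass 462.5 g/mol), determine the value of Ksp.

Ksp = 9.41×10⁻²³

Convert to molarity: s = 6.32×10⁻⁴ / 462.5 = 1.3665×10⁻⁶ mol/L
Ag₃AsO₄(s) ⇌ 3 Ag⁺(aq) + AsO₄³⁻(aq)
Let s be the molar solubility. Then [Ag⁺] = 3s and [AsO₄³⁻] = s.
Ksp = [Ag⁺]^3[AsO₄³⁻] = (3s)^3 · s = 27s^4
Ksp = 27 × (1.3665×10⁻⁶)^4 = 9.41×10⁻²³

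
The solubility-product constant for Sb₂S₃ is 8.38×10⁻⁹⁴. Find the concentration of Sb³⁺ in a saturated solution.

Sb₂S₃(s) ⇌ 2 Sb³⁺(aq) + 3 S²⁻(aq)
For each mole of Sb₂S₃ that dissolves per liter, [Sb³⁺] = 2s and [S²⁻] = 3s; let s denote this solubility.
Ksp = [Sb³⁺]^2[S²⁻]^3 = (2s)^2 · (3s)^3 = 108s^5 = 8.38×10⁻⁹⁴
s = 9.51×10⁻²⁰ mol/L
[Sb³⁺] = 2s = 1.90×10⁻¹⁹ mol/L

1.90×10⁻¹⁹ M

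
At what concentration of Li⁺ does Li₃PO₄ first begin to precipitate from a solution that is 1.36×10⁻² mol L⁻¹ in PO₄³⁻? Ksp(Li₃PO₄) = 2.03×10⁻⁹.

A salt starts to precipitate once the ion product Q reaches its Ksp.
Li₃PO₄(s) ⇌ 3 Li⁺(aq) + PO₄³⁻(aq)
Ksp = [Li⁺]^3[PO₄³⁻] = [Li⁺]^3(1.36×10⁻²)
[Li⁺]^3 = 2.03×10⁻⁹ / (1.36×10⁻²) = 1.49×10⁻⁷
[Li⁺] = 5.30×10⁻³ mol L⁻¹

5.30×10⁻³ M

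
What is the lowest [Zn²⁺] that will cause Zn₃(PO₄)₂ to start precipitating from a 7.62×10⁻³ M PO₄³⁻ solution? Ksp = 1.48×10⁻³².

6.34×10⁻¹⁰ M

Each salt precipitates once Q = Ksp for that salt.
Zn₃(PO₄)₂(s) ⇌ 3 Zn²⁺(aq) + 2 PO₄³⁻(aq)
Ksp = [Zn²⁺]^3[PO₄³⁻]^2 = [Zn²⁺]^3(7.62×10⁻³)^2
[Zn²⁺]^3 = 1.48×10⁻³² / (7.62×10⁻³)^2 = 2.55×10⁻²⁸
[Zn²⁺] = 6.34×10⁻¹⁰ M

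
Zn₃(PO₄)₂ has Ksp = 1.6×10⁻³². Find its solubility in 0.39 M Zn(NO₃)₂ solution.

2.6×10⁻¹⁶ M

Zn₃(PO₄)₂(s) ⇌ 3 Zn²⁺(aq) + 2 PO₄³⁻(aq)
Zn²⁺ is already present at 0.39 M. If s mol/L of Zn₃(PO₄)₂ dissolves, [PO₄³⁻] = 2s while [Zn²⁺] ≈ 0.39 M.
Ksp = [Zn²⁺]^3[PO₄³⁻]^2 = (0.39)^3(2s)^2
(2s)^2 = 1.6×10⁻³² / (0.39)^3 = 2.7×10⁻³¹
s = 2.6×10⁻¹⁶ M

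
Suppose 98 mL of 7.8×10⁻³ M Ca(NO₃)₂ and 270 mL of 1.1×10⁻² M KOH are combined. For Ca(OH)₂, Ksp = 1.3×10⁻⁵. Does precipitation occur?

No

Total volume after mixing = 98 + 270 = 368 mL.
[Ca²⁺] = (7.8×10⁻³)(98)/368 = 2.1×10⁻³ M
[OH⁻] = (1.1×10⁻²)(270)/368 = 8.1×10⁻³ M
Q = [Ca²⁺][OH⁻]^2 = 1.4×10⁻⁷
Q = 1.4×10⁻⁷ < Ksp = 1.3×10⁻⁵, so the solution is unsaturated and no precipitate forms.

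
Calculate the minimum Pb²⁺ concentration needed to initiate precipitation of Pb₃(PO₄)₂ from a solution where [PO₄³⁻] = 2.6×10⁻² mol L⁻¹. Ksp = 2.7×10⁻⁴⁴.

The threshold for precipitation is Q = Ksp.
Pb₃(PO₄)₂(s) ⇌ 3 Pb²⁺(aq) + 2 PO₄³⁻(aq)
Ksp = [Pb²⁺]^3[PO₄³⁻]^2 = [Pb²⁺]^3(2.6×10⁻²)^2
[Pb²⁺]^3 = 2.7×10⁻⁴⁴ / (2.6×10⁻²)^2 = 4.0×10⁻⁴¹
[Pb²⁺] = 3.4×10⁻¹⁴ mol L⁻¹

3.4×10⁻¹⁴ M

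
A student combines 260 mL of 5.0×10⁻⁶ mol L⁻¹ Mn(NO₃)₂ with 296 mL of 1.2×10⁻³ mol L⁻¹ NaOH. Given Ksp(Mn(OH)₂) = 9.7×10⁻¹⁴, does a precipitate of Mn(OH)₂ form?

Yes

The combined volume is 556 mL.
[Mn²⁺] = (5.0×10⁻⁶)(260)/556 = 2.3×10⁻⁶ mol L⁻¹
[OH⁻] = (1.2×10⁻³)(296)/556 = 6.4×10⁻⁴ mol L⁻¹
Q = [Mn²⁺][OH⁻]^2 = 9.5×10⁻¹³
Q = 9.5×10⁻¹³ > Ksp = 9.7×10⁻¹⁴, so the solution is supersaturated and Mn(OH)₂ precipitates.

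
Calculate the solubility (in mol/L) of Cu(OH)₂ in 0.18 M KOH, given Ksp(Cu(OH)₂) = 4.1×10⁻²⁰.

Cu(OH)₂(s) ⇌ Cu²⁺(aq) + 2 OH⁻(aq)
The solution already contains OH⁻ at 0.18 M. Let s be the molar solubility of Cu(OH)₂.
[OH⁻] ≈ 0.18 M (common ion dominates); [Cu²⁺] = s.
Ksp = [Cu²⁺][OH⁻]^2 = s(0.18)^2
s = 4.1×10⁻²⁰ / (0.18)^2 = 1.3×10⁻¹⁸
s = 1.3×10⁻¹⁸ M

1.3×10⁻¹⁸ M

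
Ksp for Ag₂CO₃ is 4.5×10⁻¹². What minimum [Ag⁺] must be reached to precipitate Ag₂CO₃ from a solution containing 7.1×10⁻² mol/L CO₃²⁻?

8.0×10⁻⁶ M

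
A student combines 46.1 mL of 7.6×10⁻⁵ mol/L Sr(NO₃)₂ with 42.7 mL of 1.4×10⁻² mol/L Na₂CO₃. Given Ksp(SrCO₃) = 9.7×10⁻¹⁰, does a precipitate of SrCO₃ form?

Yes

The combined volume is 88.8 mL.
[Sr²⁺] = (7.6×10⁻⁵)(46.1)/88.8 = 3.9×10⁻⁵ mol/L
[CO₃²⁻] = (1.4×10⁻²)(42.7)/88.8 = 6.7×10⁻³ mol/L
Q = [Sr²⁺][CO₃²⁻] = 2.7×10⁻⁷
Q = 2.7×10⁻⁷ > Ksp = 9.7×10⁻¹⁰, so the solution is supersaturated and SrCO₃ precipitates.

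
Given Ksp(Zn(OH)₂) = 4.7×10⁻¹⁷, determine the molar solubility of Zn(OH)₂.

2.3×10⁻⁶ M

Zn(OH)₂(s) ⇌ Zn²⁺(aq) + 2 OH⁻(aq)
With molar solubility s: [Zn²⁺] = s, [OH⁻] = 2s.
Ksp = [Zn²⁺][OH⁻]^2 = s · (2s)^2 = 4s^3
4s^3 = 4.7×10⁻¹⁷  ⇒  s^3 = 1.2×10⁻¹⁷
s = (1.2×10⁻¹⁷)^(1/3) = 2.3×10⁻⁶ M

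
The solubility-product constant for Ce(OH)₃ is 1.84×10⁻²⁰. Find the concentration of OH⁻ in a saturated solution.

1.53×10⁻⁵ M

Ce(OH)₃(s) ⇌ Ce³⁺(aq) + 3 OH⁻(aq)
Let s be the molar solubility. Then [Ce³⁺] = s and [OH⁻] = 3s.
Ksp = [Ce³⁺][OH⁻]^3 = s · (3s)^3 = 27s^4 = 1.84×10⁻²⁰
s = 5.11×10⁻⁶ mol L⁻¹
[OH⁻] = 3s = 1.53×10⁻⁵ mol L⁻¹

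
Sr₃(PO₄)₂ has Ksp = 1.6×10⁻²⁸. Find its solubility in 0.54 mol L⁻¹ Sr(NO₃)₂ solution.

1.6×10⁻¹⁴ M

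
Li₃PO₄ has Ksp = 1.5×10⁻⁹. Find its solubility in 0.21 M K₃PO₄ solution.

6.4×10⁻⁴ M

Li₃PO₄(s) ⇌ 3 Li⁺(aq) + PO₄³⁻(aq)
PO₄³⁻ is already present at 0.21 M. If s mol/L of Li₃PO₄ dissolves, [Li⁺] = 3s while [PO₄³⁻] ≈ 0.21 M.
Ksp = [Li⁺]^3[PO₄³⁻] = (3s)^3(0.21)
(3s)^3 = 1.5×10⁻⁹ / (0.21) = 7.1×10⁻⁹
s = 6.4×10⁻⁴ M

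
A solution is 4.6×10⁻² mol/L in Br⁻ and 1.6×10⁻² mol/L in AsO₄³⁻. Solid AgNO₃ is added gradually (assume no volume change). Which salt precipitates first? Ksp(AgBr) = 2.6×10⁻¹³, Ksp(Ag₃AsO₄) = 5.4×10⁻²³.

The threshold for precipitation is Q = Ksp.
For AgBr: [Ag⁺] = (Ksp/[Br⁻]) = 5.7×10⁻¹² mol/L
For Ag₃AsO₄: [Ag⁺] = (Ksp/[AsO₄³⁻])^(1/3) = 1.5×10⁻⁷ mol/L
Since AgBr needs less Ag⁺ to reach saturation, it precipitates first.

AgBr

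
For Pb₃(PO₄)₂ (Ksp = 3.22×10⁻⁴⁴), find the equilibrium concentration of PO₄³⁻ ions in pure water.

Pb₃(PO₄)₂(s) ⇌ 3 Pb²⁺(aq) + 2 PO₄³⁻(aq)
If s mol/L of Pb₃(PO₄)₂ dissolves, [Pb²⁺] = 3s and [PO₄³⁻] = 2s.
Ksp = [Pb²⁺]^3[PO₄³⁻]^2 = (3s)^3 · (2s)^2 = 108s^5 = 3.22×10⁻⁴⁴
s = 7.85×10⁻¹⁰ M
[PO₄³⁻] = 2s = 1.57×10⁻⁹ M

1.57×10⁻⁹ M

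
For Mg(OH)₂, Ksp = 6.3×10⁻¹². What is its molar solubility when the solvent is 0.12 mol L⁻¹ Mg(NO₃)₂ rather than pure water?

Mg(OH)₂(s) ⇌ Mg²⁺(aq) + 2 OH⁻(aq)
The solution already contains Mg²⁺ at 0.12 mol L⁻¹. Let s be the molar solubility of Mg(OH)₂.
[Mg²⁺] ≈ 0.12 mol L⁻¹ (common ion dominates); [OH⁻] = 2s.
Ksp = [Mg²⁺][OH⁻]^2 = (0.12)(2s)^2
(2s)^2 = 6.3×10⁻¹² / (0.12) = 5.3×10⁻¹¹
s = 3.6×10⁻⁶ mol L⁻¹

3.6×10⁻⁶ M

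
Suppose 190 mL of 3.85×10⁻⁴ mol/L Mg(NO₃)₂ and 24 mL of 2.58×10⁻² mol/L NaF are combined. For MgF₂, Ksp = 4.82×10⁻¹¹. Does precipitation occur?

Yes

The combined volume is 214 mL.
[Mg²⁺] = (3.85×10⁻⁴)(190)/214 = 3.42×10⁻⁴ mol/L
[F⁻] = (2.58×10⁻²)(24)/214 = 2.89×10⁻³ mol/L
Q = [Mg²⁺][F⁻]^2 = 2.86×10⁻⁹
Q = 2.86×10⁻⁹ > Ksp = 4.82×10⁻¹¹, so the solution is supersaturated and MgF₂ precipitates.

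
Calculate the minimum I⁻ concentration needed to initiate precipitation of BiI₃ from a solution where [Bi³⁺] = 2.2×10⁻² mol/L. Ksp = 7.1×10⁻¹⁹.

3.2×10⁻⁶ M

A salt starts to precipitate once the ion product Q reaches its Ksp.
BiI₃(s) ⇌ Bi³⁺(aq) + 3 I⁻(aq)
Ksp = [Bi³⁺][I⁻]^3 = [I⁻]^3(2.2×10⁻²)
[I⁻]^3 = 7.1×10⁻¹⁹ / (2.2×10⁻²) = 3.2×10⁻¹⁷
[I⁻] = 3.2×10⁻⁶ mol/L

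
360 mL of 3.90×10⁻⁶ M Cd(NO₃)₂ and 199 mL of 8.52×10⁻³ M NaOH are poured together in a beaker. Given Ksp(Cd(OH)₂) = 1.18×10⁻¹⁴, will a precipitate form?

Yes

Total volume after mixing = 360 + 199 = 559 mL.
[Cd²⁺] = (3.90×10⁻⁶)(360)/559 = 2.51×10⁻⁶ M
[OH⁻] = (8.52×10⁻³)(199)/559 = 3.03×10⁻³ M
Q = [Cd²⁺][OH⁻]^2 = 2.31×10⁻¹¹
Q = 2.31×10⁻¹¹ > Ksp = 1.18×10⁻¹⁴, so the solution is supersaturated and Cd(OH)₂ precipitates.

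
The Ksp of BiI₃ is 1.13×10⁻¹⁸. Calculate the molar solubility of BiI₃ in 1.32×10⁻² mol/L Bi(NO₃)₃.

BiI₃(s) ⇌ Bi³⁺(aq) + 3 I⁻(aq)
With Bi³⁺ already at 1.32×10⁻² mol/L and s small, take [Bi³⁺] ≈ 1.32×10⁻² mol/L and [I⁻] = 3s.
Ksp = [Bi³⁺][I⁻]^3 = (1.32×10⁻²)(3s)^3
(3s)^3 = 1.13×10⁻¹⁸ / (1.32×10⁻²) = 8.56×10⁻¹⁷
s = 1.47×10⁻⁶ mol/L

1.47×10⁻⁶ M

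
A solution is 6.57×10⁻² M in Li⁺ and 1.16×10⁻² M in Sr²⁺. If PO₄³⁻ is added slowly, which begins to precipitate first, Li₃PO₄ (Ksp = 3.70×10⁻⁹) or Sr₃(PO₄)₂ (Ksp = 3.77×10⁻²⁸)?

Each salt precipitates once Q = Ksp for that salt.
For Li₃PO₄: [PO₄³⁻] = (Ksp/[Li⁺]^3) = 1.30×10⁻⁵ M
For Sr₃(PO₄)₂: [PO₄³⁻] = (Ksp/[Sr²⁺]^3)^(1/2) = 1.55×10⁻¹¹ M
The smaller threshold [PO₄³⁻] is reached first, so Sr₃(PO₄)₂ precipitates first.

Sr₃(PO₄)₂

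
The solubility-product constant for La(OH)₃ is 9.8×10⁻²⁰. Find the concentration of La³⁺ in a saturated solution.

7.8×10⁻⁶ M

La(OH)₃(s) ⇌ La³⁺(aq) + 3 OH⁻(aq)
With molar solubility s: [La³⁺] = s, [OH⁻] = 3s.
Ksp = [La³⁺][OH⁻]^3 = s · (3s)^3 = 27s^4 = 9.8×10⁻²⁰
s = 7.8×10⁻⁶ mol/L
[La³⁺] = s = 7.8×10⁻⁶ mol/L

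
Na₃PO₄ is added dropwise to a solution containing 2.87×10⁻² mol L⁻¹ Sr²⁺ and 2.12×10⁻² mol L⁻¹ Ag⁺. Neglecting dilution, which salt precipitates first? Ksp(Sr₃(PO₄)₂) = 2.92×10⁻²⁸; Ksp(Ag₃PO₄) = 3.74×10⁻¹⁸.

Precipitation begins when Q = Ksp.
For Sr₃(PO₄)₂: [PO₄³⁻] = (Ksp/[Sr²⁺]^3)^(1/2) = 3.51×10⁻¹² mol L⁻¹
For Ag₃PO₄: [PO₄³⁻] = (Ksp/[Ag⁺]^3) = 3.93×10⁻¹³ mol L⁻¹
The smaller threshold [PO₄³⁻] is reached first, so Ag₃PO₄ precipitates first.

Ag₃PO₄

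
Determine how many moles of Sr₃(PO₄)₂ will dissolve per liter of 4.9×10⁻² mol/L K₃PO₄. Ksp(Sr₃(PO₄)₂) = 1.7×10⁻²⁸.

1.4×10⁻⁹ M

Sr₃(PO₄)₂(s) ⇌ 3 Sr²⁺(aq) + 2 PO₄³⁻(aq)
The solution already contains PO₄³⁻ at 4.9×10⁻² mol/L. Let s be the molar solubility of Sr₃(PO₄)₂.
[PO₄³⁻] ≈ 4.9×10⁻² mol/L (common ion dominates); [Sr²⁺] = 3s.
Ksp = [Sr²⁺]^3[PO₄³⁻]^2 = (3s)^3(4.9×10⁻²)^2
(3s)^3 = 1.7×10⁻²⁸ / (4.9×10⁻²)^2 = 7.1×10⁻²⁶
s = 1.4×10⁻⁹ mol/L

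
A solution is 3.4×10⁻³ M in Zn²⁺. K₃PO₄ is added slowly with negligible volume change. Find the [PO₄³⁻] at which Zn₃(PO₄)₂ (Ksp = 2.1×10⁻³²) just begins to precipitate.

Precipitation begins when Q = Ksp.
Zn₃(PO₄)₂(s) ⇌ 3 Zn²⁺(aq) + 2 PO₄³⁻(aq)
Ksp = [Zn²⁺]^3[PO₄³⁻]^2 = [PO₄³⁻]^2(3.4×10⁻³)^3
[PO₄³⁻]^2 = 2.1×10⁻³² / (3.4×10⁻³)^3 = 5.3×10⁻²⁵
[PO₄³⁻] = 7.3×10⁻¹³ M

7.3×10⁻¹³ M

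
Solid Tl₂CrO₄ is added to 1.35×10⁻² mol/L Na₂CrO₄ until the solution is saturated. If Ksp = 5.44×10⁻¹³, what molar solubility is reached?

Tl₂CrO₄(s) ⇌ 2 Tl⁺(aq) + CrO₄²⁻(aq)
With CrO₄²⁻ already at 1.35×10⁻² mol/L and s small, take [CrO₄²⁻] ≈ 1.35×10⁻² mol/L and [Tl⁺] = 2s.
Ksp = [Tl⁺]^2[CrO₄²⁻] = (2s)^2(1.35×10⁻²)
(2s)^2 = 5.44×10⁻¹³ / (1.35×10⁻²) = 4.03×10⁻¹¹
s = 3.17×10⁻⁶ mol/L

3.17×10⁻⁶ M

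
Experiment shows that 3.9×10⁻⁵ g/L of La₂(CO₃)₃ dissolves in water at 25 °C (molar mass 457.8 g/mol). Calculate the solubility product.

Ksp = 4.8×10⁻³⁴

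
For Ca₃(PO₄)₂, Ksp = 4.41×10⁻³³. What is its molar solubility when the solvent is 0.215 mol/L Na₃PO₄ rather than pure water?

1.52×10⁻¹¹ M

Ca₃(PO₄)₂(s) ⇌ 3 Ca²⁺(aq) + 2 PO₄³⁻(aq)
The solution already contains PO₄³⁻ at 0.215 mol/L. Let s be the molar solubility of Ca₃(PO₄)₂.
[PO₄³⁻] ≈ 0.215 mol/L (common ion dominates); [Ca²⁺] = 3s.
Ksp = [Ca²⁺]^3[PO₄³⁻]^2 = (3s)^3(0.215)^2
(3s)^3 = 4.41×10⁻³³ / (0.215)^2 = 9.54×10⁻³²
s = 1.52×10⁻¹¹ mol/L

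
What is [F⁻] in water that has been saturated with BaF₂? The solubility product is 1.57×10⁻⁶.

1.46×10⁻² M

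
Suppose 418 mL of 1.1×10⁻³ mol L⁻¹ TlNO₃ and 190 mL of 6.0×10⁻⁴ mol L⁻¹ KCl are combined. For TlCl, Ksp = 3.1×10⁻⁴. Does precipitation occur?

No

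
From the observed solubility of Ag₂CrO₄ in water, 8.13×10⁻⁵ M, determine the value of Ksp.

Ksp = 2.15×10⁻¹²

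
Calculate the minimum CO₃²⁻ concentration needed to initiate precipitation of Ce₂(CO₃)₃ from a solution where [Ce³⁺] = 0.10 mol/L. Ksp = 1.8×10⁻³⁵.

Precipitation of each salt begins when its ion product equals Ksp.
Ce₂(CO₃)₃(s) ⇌ 2 Ce³⁺(aq) + 3 CO₃²⁻(aq)
Ksp = [Ce³⁺]^2[CO₃²⁻]^3 = [CO₃²⁻]^3(0.10)^2
[CO₃²⁻]^3 = 1.8×10⁻³⁵ / (0.10)^2 = 1.8×10⁻³³
[CO₃²⁻] = 1.2×10⁻¹¹ mol/L

1.2×10⁻¹¹ M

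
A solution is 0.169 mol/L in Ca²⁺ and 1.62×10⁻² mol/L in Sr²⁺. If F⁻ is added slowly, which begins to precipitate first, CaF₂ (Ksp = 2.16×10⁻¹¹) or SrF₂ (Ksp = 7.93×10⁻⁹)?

CaF₂

Precipitation begins when Q = Ksp.
For CaF₂: [F⁻] = (Ksp/[Ca²⁺])^(1/2) = 1.13×10⁻⁵ mol/L
For SrF₂: [F⁻] = (Ksp/[Sr²⁺])^(1/2) = 7.00×10⁻⁴ mol/L
CaF₂ requires the lower [F⁻], so it precipitates first.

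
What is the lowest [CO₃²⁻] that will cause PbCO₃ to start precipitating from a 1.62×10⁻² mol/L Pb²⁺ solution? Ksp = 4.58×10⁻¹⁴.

The threshold for precipitation is Q = Ksp.
PbCO₃(s) ⇌ Pb²⁺(aq) + CO₃²⁻(aq)
Ksp = [Pb²⁺][CO₃²⁻] = [CO₃²⁻](1.62×10⁻²)
[CO₃²⁻] = 4.58×10⁻¹⁴ / (1.62×10⁻²) = 2.83×10⁻¹²
[CO₃²⁻] = 2.83×10⁻¹² mol/L

2.83×10⁻¹² M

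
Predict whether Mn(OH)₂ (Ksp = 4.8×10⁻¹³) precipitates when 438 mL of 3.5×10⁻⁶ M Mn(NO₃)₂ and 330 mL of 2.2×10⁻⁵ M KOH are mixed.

No

Total volume after mixing = 438 + 330 = 768 mL.
[Mn²⁺] = (3.5×10⁻⁶)(438)/768 = 2.0×10⁻⁶ M
[OH⁻] = (2.2×10⁻⁵)(330)/768 = 9.5×10⁻⁶ M
Q = [Mn²⁺][OH⁻]^2 = 1.8×10⁻¹⁶
Q = 1.8×10⁻¹⁶ < Ksp = 4.8×10⁻¹³, so the solution is unsaturated and no precipitate forms.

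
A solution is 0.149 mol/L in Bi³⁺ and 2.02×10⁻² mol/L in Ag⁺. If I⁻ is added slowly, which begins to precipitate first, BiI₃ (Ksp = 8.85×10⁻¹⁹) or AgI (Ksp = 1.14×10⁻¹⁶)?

Precipitation of each salt begins when its ion product equals Ksp.
For BiI₃: [I⁻] = (Ksp/[Bi³⁺])^(1/3) = 1.81×10⁻⁶ mol/L
For AgI: [I⁻] = (Ksp/[Ag⁺]) = 5.64×10⁻¹⁵ mol/L
The smaller threshold [I⁻] is reached first, so AgI precipitates first.

AgI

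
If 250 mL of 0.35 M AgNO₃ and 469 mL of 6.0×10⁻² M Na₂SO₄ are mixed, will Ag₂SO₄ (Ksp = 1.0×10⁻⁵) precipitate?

The combined volume is 719 mL.
[Ag⁺] = (0.35)(250)/719 = 0.12 M
[SO₄²⁻] = (6.0×10⁻²)(469)/719 = 3.9×10⁻² M
Q = [Ag⁺]^2[SO₄²⁻] = 5.8×10⁻⁴
Since Q (5.8×10⁻⁴) exceeds Ksp (1.0×10⁻⁵), Ag₂SO₄ will precipitate.

Yes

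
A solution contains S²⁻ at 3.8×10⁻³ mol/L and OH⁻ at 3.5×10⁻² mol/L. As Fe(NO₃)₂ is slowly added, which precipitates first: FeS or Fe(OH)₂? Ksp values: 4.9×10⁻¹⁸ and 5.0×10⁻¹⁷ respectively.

FeS

Precipitation of each salt begins when its ion product equals Ksp.
For FeS: [Fe²⁺] = (Ksp/[S²⁻]) = 1.3×10⁻¹⁵ mol/L
For Fe(OH)₂: [Fe²⁺] = (Ksp/[OH⁻]^2) = 4.1×10⁻¹⁴ mol/L
The smaller threshold [Fe²⁺] is reached first, so FeS precipitates first.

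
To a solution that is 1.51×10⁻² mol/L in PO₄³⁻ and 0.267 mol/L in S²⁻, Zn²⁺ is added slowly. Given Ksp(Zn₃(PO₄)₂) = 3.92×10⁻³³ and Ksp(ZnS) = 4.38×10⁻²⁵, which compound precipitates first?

Precipitation of each salt begins when its ion product equals Ksp.
For Zn₃(PO₄)₂: [Zn²⁺] = (Ksp/[PO₄³⁻]^2)^(1/3) = 2.58×10⁻¹⁰ mol/L
For ZnS: [Zn²⁺] = (Ksp/[S²⁻]) = 1.64×10⁻²⁴ mol/L
The smaller threshold [Zn²⁺] is reached first, so ZnS precipitates first.

ZnS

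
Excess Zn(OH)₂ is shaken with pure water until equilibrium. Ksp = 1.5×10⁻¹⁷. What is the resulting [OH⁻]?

Zn(OH)₂(s) ⇌ Zn²⁺(aq) + 2 OH⁻(aq)
Call the molar solubility s, so that [Zn²⁺] = s and [OH⁻] = 2s.
Ksp = [Zn²⁺][OH⁻]^2 = s · (2s)^2 = 4s^3 = 1.5×10⁻¹⁷
s = 1.6×10⁻⁶ mol/L
[OH⁻] = 2s = 3.1×10⁻⁶ mol/L

3.1×10⁻⁶ M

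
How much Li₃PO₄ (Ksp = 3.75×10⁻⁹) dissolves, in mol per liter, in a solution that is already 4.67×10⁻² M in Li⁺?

Li₃PO₄(s) ⇌ 3 Li⁺(aq) + PO₄³⁻(aq)
The solution already contains Li⁺ at 4.67×10⁻² M. Let s be the molar solubility of Li₃PO₄.
[Li⁺] ≈ 4.67×10⁻² M (common ion dominates); [PO₄³⁻] = s.
Ksp = [Li⁺]^3[PO₄³⁻] = (4.67×10⁻²)^3s
s = 3.75×10⁻⁹ / (4.67×10⁻²)^3 = 3.68×10⁻⁵
s = 3.68×10⁻⁵ M

3.68×10⁻⁵ M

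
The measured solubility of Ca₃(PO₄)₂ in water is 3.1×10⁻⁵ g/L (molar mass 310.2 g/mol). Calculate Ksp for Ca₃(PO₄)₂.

Ksp = 1.1×10⁻³³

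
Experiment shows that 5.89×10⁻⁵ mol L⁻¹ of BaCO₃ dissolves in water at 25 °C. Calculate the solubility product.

BaCO₃(s) ⇌ Ba²⁺(aq) + CO₃²⁻(aq)
Let s be the molar solubility. Then [Ba²⁺] = s and [CO₃²⁻] = s.
Ksp = [Ba²⁺][CO₃²⁻] = s · s = s^2
Ksp = (5.89×10⁻⁵)^2 = 3.47×10⁻⁹

Ksp = 3.47×10⁻⁹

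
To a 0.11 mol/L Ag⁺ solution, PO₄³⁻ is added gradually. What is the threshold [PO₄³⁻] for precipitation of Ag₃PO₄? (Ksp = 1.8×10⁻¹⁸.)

Each salt precipitates once Q = Ksp for that salt.
Ag₃PO₄(s) ⇌ 3 Ag⁺(aq) + PO₄³⁻(aq)
Ksp = [Ag⁺]^3[PO₄³⁻] = [PO₄³⁻](0.11)^3
[PO₄³⁻] = 1.8×10⁻¹⁸ / (0.11)^3 = 1.4×10⁻¹⁵
[PO₄³⁻] = 1.4×10⁻¹⁵ mol/L

1.4×10⁻¹⁵ M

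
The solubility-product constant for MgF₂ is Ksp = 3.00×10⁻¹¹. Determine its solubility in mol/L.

MgF₂(s) ⇌ Mg²⁺(aq) + 2 F⁻(aq)
For each mole of MgF₂ that dissolves per liter, [Mg²⁺] = s and [F⁻] = 2s; let s denote this solubility.
Ksp = [Mg²⁺][F⁻]^2 = s · (2s)^2 = 4s^3
4s^3 = 3.00×10⁻¹¹  ⇒  s^3 = 7.50×10⁻¹²
Taking the 3rd root, s = 1.96×10⁻⁴ mol L⁻¹.

1.96×10⁻⁴ M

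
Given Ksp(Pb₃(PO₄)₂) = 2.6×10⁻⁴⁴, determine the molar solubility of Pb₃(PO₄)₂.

Pb₃(PO₄)₂(s) ⇌ 3 Pb²⁺(aq) + 2 PO₄³⁻(aq)
If s mol/L of Pb₃(PO₄)₂ dissolves, [Pb²⁺] = 3s and [PO₄³⁻] = 2s.
Ksp = [Pb²⁺]^3[PO₄³⁻]^2 = (3s)^3 · (2s)^2 = 108s^5
108s^5 = 2.6×10⁻⁴⁴  ⇒  s^5 = 2.4×10⁻⁴⁶
s = 7.5×10⁻¹⁰ mol/L

7.5×10⁻¹⁰ M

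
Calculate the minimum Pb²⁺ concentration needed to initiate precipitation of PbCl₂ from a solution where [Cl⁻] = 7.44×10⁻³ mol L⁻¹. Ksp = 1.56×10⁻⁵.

A salt starts to precipitate once the ion product Q reaches its Ksp.
PbCl₂(s) ⇌ Pb²⁺(aq) + 2 Cl⁻(aq)
Ksp = [Pb²⁺][Cl⁻]^2 = [Pb²⁺](7.44×10⁻³)^2
[Pb²⁺] = 1.56×10⁻⁵ / (7.44×10⁻³)^2 = 0.282
[Pb²⁺] = 0.282 mol L⁻¹

0.282 M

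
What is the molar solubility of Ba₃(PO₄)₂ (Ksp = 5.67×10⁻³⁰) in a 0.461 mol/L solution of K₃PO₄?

Ba₃(PO₄)₂(s) ⇌ 3 Ba²⁺(aq) + 2 PO₄³⁻(aq)
PO₄³⁻ is already present at 0.461 mol/L. If s mol/L of Ba₃(PO₄)₂ dissolves, [Ba²⁺] = 3s while [PO₄³⁻] ≈ 0.461 mol/L.
Ksp = [Ba²⁺]^3[PO₄³⁻]^2 = (3s)^3(0.461)^2
(3s)^3 = 5.67×10⁻³⁰ / (0.461)^2 = 2.67×10⁻²⁹
s = 9.96×10⁻¹¹ mol/L

9.96×10⁻¹¹ M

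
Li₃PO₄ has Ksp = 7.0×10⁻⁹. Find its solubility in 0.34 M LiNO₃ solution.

Li₃PO₄(s) ⇌ 3 Li⁺(aq) + PO₄³⁻(aq)
With Li⁺ already at 0.34 M and s small, take [Li⁺] ≈ 0.34 M and [PO₄³⁻] = s.
Ksp = [Li⁺]^3[PO₄³⁻] = (0.34)^3s
s = 7.0×10⁻⁹ / (0.34)^3 = 1.8×10⁻⁷
s = 1.8×10⁻⁷ M

1.8×10⁻⁷ M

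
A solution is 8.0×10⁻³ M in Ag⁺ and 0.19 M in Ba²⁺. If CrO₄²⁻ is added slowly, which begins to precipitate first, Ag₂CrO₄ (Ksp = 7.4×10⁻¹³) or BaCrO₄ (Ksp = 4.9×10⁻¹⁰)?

Precipitation of each salt begins when its ion product equals Ksp.
For Ag₂CrO₄: [CrO₄²⁻] = (Ksp/[Ag⁺]^2) = 1.2×10⁻⁸ M
For BaCrO₄: [CrO₄²⁻] = (Ksp/[Ba²⁺]) = 2.6×10⁻⁹ M
BaCrO₄ requires the lower [CrO₄²⁻], so it precipitates first.

BaCrO₄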